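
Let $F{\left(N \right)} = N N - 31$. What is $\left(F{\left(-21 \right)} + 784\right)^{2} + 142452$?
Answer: $1568088$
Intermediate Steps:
$F{\left(N \right)} = -31 + N^{2}$ ($F{\left(N \right)} = N^{2} - 31 = -31 + N^{2}$)
$\left(F{\left(-21 \right)} + 784\right)^{2} + 142452 = \left(\left(-31 + \left(-21\right)^{2}\right) + 784\right)^{2} + 142452 = \left(\left(-31 + 441\right) + 784\right)^{2} + 142452 = \left(410 + 784\right)^{2} + 142452 = 1194^{2} + 142452 = 1425636 + 142452 = 1568088$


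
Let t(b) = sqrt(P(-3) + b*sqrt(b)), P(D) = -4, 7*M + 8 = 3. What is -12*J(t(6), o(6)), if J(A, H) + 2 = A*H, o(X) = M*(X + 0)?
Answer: 24 + 360*sqrt(-4 + 6*sqrt(6))/7 ≈ 192.20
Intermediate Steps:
M = -5/7 (M = -8/7 + (1/7)*3 = -8/7 + 3/7 = -5/7 ≈ -0.71429)
o(X) = -5*X/7 (o(X) = -5*(X + 0)/7 = -5*X/7)
t(b) = sqrt(-4 + b**(3/2)) (t(b) = sqrt(-4 + b*sqrt(b)) = sqrt(-4 + b**(3/2)))
J(A, H) = -2 + A*H
-12*J(t(6), o(6)) = -12*(-2 + sqrt(-4 + 6**(3/2))*(-5/7*6)) = -12*(-2 + sqrt(-4 + 6*sqrt(6))*(-30/7)) = -12*(-2 - 30*sqrt(-4 + 6*sqrt(6))/7) = 24 + 360*sqrt(-4 + 6*sqrt(6))/7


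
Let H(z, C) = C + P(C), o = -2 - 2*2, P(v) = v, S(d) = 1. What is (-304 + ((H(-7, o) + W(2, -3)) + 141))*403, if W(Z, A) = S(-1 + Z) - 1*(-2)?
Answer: -69316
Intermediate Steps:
o = -6 (o = -2 - 4 = -6)
H(z, C) = 2*C (H(z, C) = C + C = 2*C)
W(Z, A) = 3 (W(Z, A) = 1 - 1*(-2) = 1 + 2 = 3)
(-304 + ((H(-7, o) + W(2, -3)) + 141))*403 = (-304 + ((2*(-6) + 3) + 141))*403 = (-304 + ((-12 + 3) + 141))*403 = (-304 + (-9 + 141))*403 = (-304 + 132)*403 = -172*403 = -69316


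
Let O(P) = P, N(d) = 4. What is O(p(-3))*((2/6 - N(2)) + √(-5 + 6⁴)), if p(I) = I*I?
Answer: -33 + 9*√1291 ≈ 290.37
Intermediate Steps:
p(I) = I²
O(p(-3))*((2/6 - N(2)) + √(-5 + 6⁴)) = (-3)²*((2/6 - 1*4) + √(-5 + 6⁴)) = 9*((2*(⅙) - 4) + √(-5 + 1296)) = 9*((⅓ - 4) + √1291) = 9*(-11/3 + √1291) = -33 + 9*√1291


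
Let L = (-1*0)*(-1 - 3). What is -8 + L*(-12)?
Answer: -8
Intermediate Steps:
L = 0 (L = 0*(-4) = 0)
-8 + L*(-12) = -8 + 0*(-12) = -8 + 0 = -8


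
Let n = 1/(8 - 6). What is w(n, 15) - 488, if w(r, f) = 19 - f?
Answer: -484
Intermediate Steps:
n = 1/2 ≈ 0.50000
w(n, 15) - 488 = (19 - 1*15) - 488 = (19 - 15) - 488 = 4 - 488 = -484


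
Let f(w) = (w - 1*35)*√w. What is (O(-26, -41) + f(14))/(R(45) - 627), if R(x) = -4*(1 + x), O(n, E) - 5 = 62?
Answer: -67/811 + 21*√14/811 ≈ 0.014272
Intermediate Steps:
f(w) = √w*(-35 + w) (f(w) = (w - 35)*√w = (-35 + w)*√w = √w*(-35 + w))
O(n, E) = 67 (O(n, E) = 5 + 62 = 67)
R(x) = -4 - 4*x
(O(-26, -41) + f(14))/(R(45) - 627) = (67 + √14*(-35 + 14))/((-4 - 4*45) - 627) = (67 + √14*(-21))/((-4 - 180) - 627) = (67 - 21*√14)/(-184 - 627) = (67 - 21*√14)/(-811) = (67 - 21*√14)*(-1/811) = -67/811 + 21*√14/811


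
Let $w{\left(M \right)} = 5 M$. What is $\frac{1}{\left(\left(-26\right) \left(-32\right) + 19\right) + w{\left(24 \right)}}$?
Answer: $\frac{1}{971} \approx 0.0010299$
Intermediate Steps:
$\frac{1}{\left(\left(-26\right) \left(-32\right) + 19\right) + w{\left(24 \right)}} = \frac{1}{\left(\left(-26\right) \left(-32\right) + 19\right) + 5 \cdot 24} = \frac{1}{\left(832 + 19\right) + 120} = \frac{1}{851 + 120} = \frac{1}{971}$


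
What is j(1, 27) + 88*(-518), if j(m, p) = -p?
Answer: -45611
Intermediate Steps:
j(1, 27) + 88*(-518) = -1*27 + 88*(-518) = -27 - 45584 = -45611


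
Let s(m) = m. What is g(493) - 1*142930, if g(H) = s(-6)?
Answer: -142936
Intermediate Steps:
g(H) = -6
g(493) - 1*142930 = -6 - 1*142930 = -6 - 142930 = -142936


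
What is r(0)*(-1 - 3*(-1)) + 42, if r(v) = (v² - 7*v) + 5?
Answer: 52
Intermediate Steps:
r(v) = 5 + v² - 7*v
r(0)*(-1 - 3*(-1)) + 42 = (5 + 0² - 7*0)*(-1 - 3*(-1)) + 42 = (5 + 0 + 0)*(-1 + 3) + 42 = 5*2 + 42 = 10 + 42 = 52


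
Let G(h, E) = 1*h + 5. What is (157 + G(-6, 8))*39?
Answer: 6084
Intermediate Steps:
G(h, E) = 5 + h (G(h, E) = h + 5 = 5 + h)
(157 + G(-6, 8))*39 = (157 + (5 - 6))*39 = (157 - 1)*39 = 156*39 = 6084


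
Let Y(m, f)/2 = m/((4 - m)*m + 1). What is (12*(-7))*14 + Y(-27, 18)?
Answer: -491541/418 ≈ -1175.9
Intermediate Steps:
Y(m, f) = 2*m/(1 + m*(4 - m)) (Y(m, f) = 2*(m/((4 - m)*m + 1)) = 2*(m/(m*(4 - m) + 1)) = 2*(m/(1 + m*(4 - m))) = 2*m/(1 + m*(4 - m)))
(12*(-7))*14 + Y(-27, 18) = (12*(-7))*14 + 2*(-27)/(1 - 1*(-27)² + 4*(-27)) = -84*14 + 2*(-27)/(1 - 1*729 - 108) = -1176 + 2*(-27)/(1 - 729 - 108) = -1176 + 2*(-27)/(-836) = -1176 + 2*(-27)*(-1/836) = -1176 + 27/418 = -491541/418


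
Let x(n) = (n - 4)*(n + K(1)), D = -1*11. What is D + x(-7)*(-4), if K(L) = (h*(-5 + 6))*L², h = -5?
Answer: -539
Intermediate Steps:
D = -11
K(L) = -5*L² (K(L) = (-5*(-5 + 6))*L² = (-5*1)*L² = -5*L²)
x(n) = (-5 + n)*(-4 + n) (x(n) = (n - 4)*(n - 5*1²) = (-4 + n)*(n - 5*1) = (-4 + n)*(n - 5) = (-4 + n)*(-5 + n) = (-5 + n)*(-4 + n))
D + x(-7)*(-4) = -11 + (20 + (-7)² - 9*(-7))*(-4) = -11 + (20 + 49 + 63)*(-4) = -11 + 132*(-4) = -11 - 528 = -539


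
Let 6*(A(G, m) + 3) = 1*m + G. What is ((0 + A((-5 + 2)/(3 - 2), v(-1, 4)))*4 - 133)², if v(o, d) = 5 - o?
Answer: 20449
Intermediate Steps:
A(G, m) = -3 + G/6 + m/6 (A(G, m) = -3 + (1*m + G)/6 = -3 + (m + G)/6 = -3 + (G + m)/6 = -3 + (G/6 + m/6) = -3 + G/6 + m/6)
((0 + A((-5 + 2)/(3 - 2), v(-1, 4)))*4 - 133)² = ((0 + (-3 + ((-5 + 2)/(3 - 2))/6 + (5 - 1*(-1))/6))*4 - 133)² = ((0 + (-3 + (-3/1)/6 + (5 + 1)/6))*4 - 133)² = ((0 + (-3 + (-3*1)/6 + (⅙)*6))*4 - 133)² = ((0 + (-3 + (⅙)*(-3) + 1))*4 - 133)² = ((0 + (-3 - ½ + 1))*4 - 133)² = ((0 - 5/2)*4 - 133)² = (-5/2*4 - 133)² = (-10 - 133)² = (-143)² = 20449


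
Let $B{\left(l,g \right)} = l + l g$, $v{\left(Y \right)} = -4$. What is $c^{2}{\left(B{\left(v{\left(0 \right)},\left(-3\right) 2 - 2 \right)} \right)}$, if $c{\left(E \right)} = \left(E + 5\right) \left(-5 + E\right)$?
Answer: $576081$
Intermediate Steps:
$B{\left(l,g \right)} = l + g l$
$c{\left(E \right)} = \left(-5 + E\right) \left(5 + E\right)$ ($c{\left(E \right)} = \left(5 + E\right) \left(-5 + E\right) = \left(-5 + E\right) \left(5 + E\right)$)
$c^{2}{\left(B{\left(v{\left(0 \right)},\left(-3\right) 2 - 2 \right)} \right)} = \left(-25 + \left(- 4 \left(1 - 8\right)\right)^{2}\right)^{2} = \left(-25 + \left(\left(-4\right) \left(-7\right)\right)^{2}\right)^{2} = \left(-25 + 28^{2}\right)^{2} = \left(-25 + 784\right)^{2} = 759^{2} = 576081$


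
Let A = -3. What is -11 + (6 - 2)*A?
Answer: -23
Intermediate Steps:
-11 + (6 - 2)*A = -11 + (6 - 2)*(-3) = -11 + 4*(-3) = -11 - 12 = -23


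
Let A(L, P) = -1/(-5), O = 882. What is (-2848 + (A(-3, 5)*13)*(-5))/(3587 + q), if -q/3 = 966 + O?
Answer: 2861/1957 ≈ 1.4619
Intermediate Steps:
A(L, P) = ⅕ (A(L, P) = -1*(-⅕) = ⅕)
q = -5544 (q = -3*(966 + 882) = -3*1848 = -5544)
(-2848 + (A(-3, 5)*13)*(-5))/(3587 + q) = (-2848 + ((⅕)*13)*(-5))/(3587 - 5544) = (-2848 + (13/5)*(-5))/(-1957) = (-2848 - 13)*(-1/1957) = -2861*(-1/1957) = 2861/1957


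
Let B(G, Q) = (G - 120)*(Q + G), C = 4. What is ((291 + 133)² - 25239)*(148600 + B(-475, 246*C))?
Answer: -23838104935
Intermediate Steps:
B(G, Q) = (-120 + G)*(G + Q)
((291 + 133)² - 25239)*(148600 + B(-475, 246*C)) = ((291 + 133)² - 25239)*(148600 + ((-475)² - 120*(-475) - 29520*4 - 116850*4)) = (424² - 25239)*(148600 + (225625 + 57000 - 120*984 - 475*984)) = (179776 - 25239)*(148600 + (225625 + 57000 - 118080 - 467400)) = 154537*(148600 - 302855) = 154537*(-154255) = -23838104935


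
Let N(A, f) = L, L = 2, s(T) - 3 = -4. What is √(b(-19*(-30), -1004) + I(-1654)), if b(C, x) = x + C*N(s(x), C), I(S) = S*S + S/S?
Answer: √2735853 ≈ 1654.0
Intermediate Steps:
s(T) = -1 (s(T) = 3 - 4 = -1)
N(A, f) = 2
I(S) = 1 + S² (I(S) = S² + 1 = 1 + S²)
b(C, x) = x + 2*C (b(C, x) = x + C*2 = x + 2*C)
√(b(-19*(-30), -1004) + I(-1654)) = √((-1004 + 2*(-19*(-30))) + (1 + (-1654)²)) = √((-1004 + 2*570) + (1 + 2735716)) = √((-1004 + 1140) + 2735717) = √(136 + 2735717) = √2735853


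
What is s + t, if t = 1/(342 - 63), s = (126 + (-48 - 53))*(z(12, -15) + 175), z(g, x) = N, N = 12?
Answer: 1304326/279 ≈ 4675.0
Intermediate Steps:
z(g, x) = 12
s = 4675 (s = (126 + (-48 - 53))*(12 + 175) = (126 - 101)*187 = 25*187 = 4675)
t = 1/279 ≈ 0.0035842
s + t = 4675 + 1/279 = 1304326/279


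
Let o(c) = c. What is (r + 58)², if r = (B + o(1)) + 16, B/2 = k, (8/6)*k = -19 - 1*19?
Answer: 324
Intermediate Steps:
k = -57/2 (k = 3*(-19 - 1*19)/4 = 3*(-19 - 19)/4 = (¾)*(-38) = -57/2 ≈ -28.500)
B = -57 (B = 2*(-57/2) = -57)
r = -40 (r = (-57 + 1) + 16 = -56 + 16 = -40)
(r + 58)² = (-40 + 58)² = 18² = 324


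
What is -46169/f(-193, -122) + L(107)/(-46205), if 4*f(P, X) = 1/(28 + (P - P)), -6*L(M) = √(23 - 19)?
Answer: -716768184719/138615 ≈ -5.1709e+6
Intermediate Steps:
L(M) = -⅓ (L(M) = -√(23 - 19)/6 = -√4/6 = -⅙*2 = -⅓)
f(P, X) = 1/112 (f(P, X) = 1/(4*(28 + (P - P))) = 1/(4*(28 + 0)) = (¼)/28 = (¼)*(1/28) = 1/112)
-46169/f(-193, -122) + L(107)/(-46205) = -46169/1/112 - ⅓/(-46205) = -46169*112 - ⅓*(-1/46205) = -5170928 + 1/138615 = -716768184719/138615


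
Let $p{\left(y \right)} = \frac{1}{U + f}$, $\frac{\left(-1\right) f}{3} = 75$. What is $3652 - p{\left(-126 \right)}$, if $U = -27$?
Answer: $\frac{920305}{252} \approx 3652.0$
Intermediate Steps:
$f = -225$ ($f = \left(-3\right) 75 = -225$)
$p{\left(y \right)} = - \frac{1}{252}$ ($p{\left(y \right)} = \frac{1}{-27 - 225} = \frac{1}{-252} = - \frac{1}{252}$)
$3652 - p{\left(-126 \right)} = 3652 - - \frac{1}{252} = 3652 + \frac{1}{252} = \frac{920305}{252}$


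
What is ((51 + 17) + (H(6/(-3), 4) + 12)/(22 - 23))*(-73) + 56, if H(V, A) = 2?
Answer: -3886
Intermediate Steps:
((51 + 17) + (H(6/(-3), 4) + 12)/(22 - 23))*(-73) + 56 = ((51 + 17) + (2 + 12)/(22 - 23))*(-73) + 56 = (68 + 14/(-1))*(-73) + 56 = (68 + 14*(-1))*(-73) + 56 = (68 - 14)*(-73) + 56 = 54*(-73) + 56 = -3942 + 56 = -3886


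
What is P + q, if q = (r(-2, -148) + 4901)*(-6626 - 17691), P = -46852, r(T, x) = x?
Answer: -115625553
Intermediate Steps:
q = -115578701 (q = (-148 + 4901)*(-6626 - 17691) = 4753*(-24317) = -115578701)
P + q = -46852 - 115578701 = -115625553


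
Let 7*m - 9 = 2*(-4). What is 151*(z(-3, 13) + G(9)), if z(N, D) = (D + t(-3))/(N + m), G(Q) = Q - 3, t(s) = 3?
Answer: 302/5 ≈ 60.400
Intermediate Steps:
G(Q) = -3 + Q
m = ⅐ (m = 9/7 + (2*(-4))/7 = 9/7 + (⅐)*(-8) = 9/7 - 8/7 = ⅐ ≈ 0.14286)
z(N, D) = (3 + D)/(⅐ + N) (z(N, D) = (D + 3)/(N + ⅐) = (3 + D)/(⅐ + N))
151*(z(-3, 13) + G(9)) = 151*(7*(3 + 13)/(1 + 7*(-3)) + (-3 + 9)) = 151*(7*16/(1 - 21) + 6) = 151*(7*16/(-20) + 6) = 151*(7*(-1/20)*16 + 6) = 151*(-28/5 + 6) = 151*(⅖) = 302/5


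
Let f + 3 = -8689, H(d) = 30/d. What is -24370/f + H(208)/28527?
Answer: 6025103445/2148957928 ≈ 2.8037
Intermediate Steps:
f = -8692 (f = -3 - 8689 = -8692)
-24370/f + H(208)/28527 = -24370/(-8692) + (30/208)/28527 = -24370*(-1/8692) + (30*(1/208))*(1/28527) = 12185/4346 + (15/104)*(1/28527) = 12185/4346 + 5/988936 = 6025103445/2148957928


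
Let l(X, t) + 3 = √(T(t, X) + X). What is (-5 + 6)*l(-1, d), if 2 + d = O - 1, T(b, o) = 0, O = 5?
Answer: -3 + I ≈ -3.0 + 1.0*I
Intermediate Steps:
d = 2 (d = -2 + (5 - 1) = -2 + 4 = 2)
l(X, t) = -3 + √X (l(X, t) = -3 + √(0 + X) = -3 + √X)
(-5 + 6)*l(-1, d) = (-5 + 6)*(-3 + √(-1)) = 1*(-3 + I) = -3 + I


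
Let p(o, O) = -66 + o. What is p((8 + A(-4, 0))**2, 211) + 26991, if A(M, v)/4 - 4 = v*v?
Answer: 27501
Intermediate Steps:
A(M, v) = 16 + 4*v**2 (A(M, v) = 16 + 4*(v*v) = 16 + 4*v**2)
p((8 + A(-4, 0))**2, 211) + 26991 = (-66 + (8 + (16 + 4*0**2))**2) + 26991 = (-66 + (8 + (16 + 4*0))**2) + 26991 = (-66 + (8 + (16 + 0))**2) + 26991 = (-66 + (8 + 16)**2) + 26991 = (-66 + 24**2) + 26991 = (-66 + 576) + 26991 = 510 + 26991 = 27501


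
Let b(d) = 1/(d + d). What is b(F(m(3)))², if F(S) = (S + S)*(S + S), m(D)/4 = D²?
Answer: 1/107495424 ≈ 9.3027e-9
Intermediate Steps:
m(D) = 4*D²
F(S) = 4*S² (F(S) = (2*S)*(2*S) = 4*S²)
b(d) = 1/(2*d)
b(F(m(3)))² = (1/(2*((4*(4*3²)²))))² = (1/(2*((4*(4*9)²))))² = (1/(2*((4*36²))))² = (1/(2*((4*1296))))² = ((½)/5184)² = ((½)*(1/5184))² = (1/10368)² = 1/107495424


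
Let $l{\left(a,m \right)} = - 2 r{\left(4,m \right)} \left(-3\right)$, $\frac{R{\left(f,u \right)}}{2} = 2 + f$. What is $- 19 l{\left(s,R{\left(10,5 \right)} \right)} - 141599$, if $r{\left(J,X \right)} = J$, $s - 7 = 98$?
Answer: $-142055$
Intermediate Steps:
$s = 105$ ($s = 7 + 98 = 105$)
$R{\left(f,u \right)} = 4 + 2 f$ ($R{\left(f,u \right)} = 2 \left(2 + f\right) = 4 + 2 f$)
$l{\left(a,m \right)} = 24$ ($l{\left(a,m \right)} = \left(-2\right) 4 \left(-3\right) = \left(-8\right) \left(-3\right) = 24$)
$- 19 l{\left(s,R{\left(10,5 \right)} \right)} - 141599 = \left(-19\right) 24 - 141599 = -456 - 141599 = -142055$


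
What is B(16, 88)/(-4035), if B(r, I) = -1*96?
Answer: 32/1345 ≈ 0.023792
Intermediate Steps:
B(r, I) = -96
B(16, 88)/(-4035) = -96/(-4035) = -96*(-1/4035) = 32/1345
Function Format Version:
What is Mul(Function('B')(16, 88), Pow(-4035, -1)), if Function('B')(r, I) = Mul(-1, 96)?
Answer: Rational(32, 1345) ≈ 0.023792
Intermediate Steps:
Function('B')(r, I) = -96
Mul(Function('B')(16, 88), Pow(-4035, -1)) = Mul(-96, Pow(-4035, -1)) = Mul(-96, Rational(-1, 4035)) = Rational(32, 1345)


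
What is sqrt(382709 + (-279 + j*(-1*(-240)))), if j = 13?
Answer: 5*sqrt(15422) ≈ 620.93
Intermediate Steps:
sqrt(382709 + (-279 + j*(-1*(-240)))) = sqrt(382709 + (-279 + 13*(-1*(-240)))) = sqrt(382709 + (-279 + 13*240)) = sqrt(382709 + (-279 + 3120)) = sqrt(382709 + 2841) = sqrt(385550) = 5*sqrt(15422)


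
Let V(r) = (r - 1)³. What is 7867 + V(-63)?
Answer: -254277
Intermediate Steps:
V(r) = (-1 + r)³
7867 + V(-63) = 7867 + (-1 - 63)³ = 7867 + (-64)³ = 7867 - 262144 = -254277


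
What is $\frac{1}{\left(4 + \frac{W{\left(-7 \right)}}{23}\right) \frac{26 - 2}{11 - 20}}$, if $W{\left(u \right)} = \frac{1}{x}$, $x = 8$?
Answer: $- \frac{69}{737} \approx -0.093623$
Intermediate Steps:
$W{\left(u \right)} = \frac{1}{8}$
$\frac{1}{\left(4 + \frac{W{\left(-7 \right)}}{23}\right) \frac{26 - 2}{11 - 20}} = \frac{1}{\left(4 + \frac{1}{8 \cdot 23}\right) \frac{26 - 2}{11 - 20}} = \frac{1}{\left(4 + \frac{1}{8} \cdot \frac{1}{23}\right) \frac{24}{-9}} = \frac{1}{\left(4 + \frac{1}{184}\right) 24 \left(- \frac{1}{9}\right)} = \frac{1}{\frac{737}{184} \left(- \frac{8}{3}\right)} = \frac{1}{- \frac{737}{69}} = - \frac{69}{737}$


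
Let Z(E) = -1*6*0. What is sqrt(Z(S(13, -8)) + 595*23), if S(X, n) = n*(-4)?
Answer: sqrt(13685) ≈ 116.98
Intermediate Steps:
S(X, n) = -4*n
Z(E) = 0 (Z(E) = -6*0 = 0)
sqrt(Z(S(13, -8)) + 595*23) = sqrt(0 + 595*23) = sqrt(0 + 13685) = sqrt(13685)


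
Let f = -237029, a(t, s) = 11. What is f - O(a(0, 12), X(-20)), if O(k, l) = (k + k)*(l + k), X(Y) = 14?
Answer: -237579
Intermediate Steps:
O(k, l) = 2*k*(k + l) (O(k, l) = (2*k)*(k + l) = 2*k*(k + l))
f - O(a(0, 12), X(-20)) = -237029 - 2*11*(11 + 14) = -237029 - 2*11*25 = -237029 - 1*550 = -237029 - 550 = -237579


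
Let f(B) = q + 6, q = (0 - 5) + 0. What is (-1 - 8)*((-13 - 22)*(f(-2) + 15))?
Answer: 5040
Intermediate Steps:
q = -5 (q = -5 + 0 = -5)
f(B) = 1 (f(B) = -5 + 6 = 1)
(-1 - 8)*((-13 - 22)*(f(-2) + 15)) = (-1 - 8)*((-13 - 22)*(1 + 15)) = -(-315)*16 = -9*(-560) = 5040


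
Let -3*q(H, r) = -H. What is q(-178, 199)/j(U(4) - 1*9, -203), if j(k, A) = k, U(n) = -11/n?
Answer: 712/141 ≈ 5.0496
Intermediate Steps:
q(H, r) = H/3 (q(H, r) = -(-1)*H/3 = H/3)
q(-178, 199)/j(U(4) - 1*9, -203) = ((⅓)*(-178))/(-11/4 - 1*9) = -178/(3*(-11*¼ - 9)) = -178/(3*(-11/4 - 9)) = -178/(3*(-47/4)) = -178/3*(-4/47) = 712/141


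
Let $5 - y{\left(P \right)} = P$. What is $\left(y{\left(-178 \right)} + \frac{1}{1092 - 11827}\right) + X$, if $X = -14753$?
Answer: $- \frac{156408951}{10735} \approx -14570.0$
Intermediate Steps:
$y{\left(P \right)} = 5 - P$
$\left(y{\left(-178 \right)} + \frac{1}{1092 - 11827}\right) + X = \left(\left(5 - -178\right) + \frac{1}{1092 - 11827}\right) - 14753 = \left(\left(5 + 178\right) + \frac{1}{-10735}\right) - 14753 = \left(183 - \frac{1}{10735}\right) - 14753 = \frac{1964504}{10735} - 14753 = - \frac{156408951}{10735}$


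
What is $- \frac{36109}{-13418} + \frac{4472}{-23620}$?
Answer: $\frac{198222321}{79233290} \approx 2.5018$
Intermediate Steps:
$- \frac{36109}{-13418} + \frac{4472}{-23620} = \left(-36109\right) \left(- \frac{1}{13418}\right) + 4472 \left(- \frac{1}{23620}\right) = \frac{36109}{13418} - \frac{1118}{5905} = \frac{198222321}{79233290}$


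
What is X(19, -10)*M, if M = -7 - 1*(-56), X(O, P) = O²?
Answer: 17689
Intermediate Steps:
M = 49 (M = -7 + 56 = 49)
X(19, -10)*M = 19²*49 = 361*49 = 17689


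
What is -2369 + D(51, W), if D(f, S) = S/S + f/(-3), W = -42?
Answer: -2385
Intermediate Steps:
D(f, S) = 1 - f/3 (D(f, S) = 1 + f*(-1/3) = 1 - f/3)
-2369 + D(51, W) = -2369 + (1 - 1/3*51) = -2369 + (1 - 17) = -2369 - 16 = -2385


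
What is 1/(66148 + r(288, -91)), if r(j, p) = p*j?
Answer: 1/39940 ≈ 2.5038e-5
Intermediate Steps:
r(j, p) = j*p
1/(66148 + r(288, -91)) = 1/(66148 + 288*(-91)) = 1/(66148 - 26208) = 1/39940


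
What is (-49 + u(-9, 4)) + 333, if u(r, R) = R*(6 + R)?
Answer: 324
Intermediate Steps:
(-49 + u(-9, 4)) + 333 = (-49 + 4*(6 + 4)) + 333 = (-49 + 4*10) + 333 = (-49 + 40) + 333 = -9 + 333 = 324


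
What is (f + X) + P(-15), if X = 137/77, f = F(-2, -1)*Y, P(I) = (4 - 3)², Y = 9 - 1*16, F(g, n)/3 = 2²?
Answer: -6254/77 ≈ -81.221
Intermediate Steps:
F(g, n) = 12 (F(g, n) = 3*2² = 3*4 = 12)
Y = -7 (Y = 9 - 16 = -7)
P(I) = 1 (P(I) = 1² = 1)
f = -84 (f = 12*(-7) = -84)
X = 137/77 (X = 137*(1/77) = 137/77 ≈ 1.7792)
(f + X) + P(-15) = (-84 + 137/77) + 1 = -6331/77 + 1 = -6254/77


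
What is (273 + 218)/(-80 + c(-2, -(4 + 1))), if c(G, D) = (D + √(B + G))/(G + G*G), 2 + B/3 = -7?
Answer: -81015/13627 - 491*I*√29/13627 ≈ -5.9452 - 0.19404*I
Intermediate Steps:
B = -27 (B = -6 + 3*(-7) = -6 - 21 = -27)
c(G, D) = (D + √(-27 + G))/(G + G²) (c(G, D) = (D + √(-27 + G))/(G + G*G) = (D + √(-27 + G))/(G + G²))
(273 + 218)/(-80 + c(-2, -(4 + 1))) = (273 + 218)/(-80 + (-(4 + 1) + √(-27 - 2))/((-2)*(1 - 2))) = 491/(-80 - ½*(-1*5 + √(-29))/(-1)) = 491/(-80 - ½*(-1)*(-5 + I*√29)) = 491/(-80 + (-5/2 + I*√29/2)) = 491/(-165/2 + I*√29/2)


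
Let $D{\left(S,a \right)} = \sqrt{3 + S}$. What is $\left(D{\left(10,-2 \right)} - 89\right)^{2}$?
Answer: $\left(89 - \sqrt{13}\right)^{2} \approx 7292.2$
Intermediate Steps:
$\left(D{\left(10,-2 \right)} - 89\right)^{2} = \left(\sqrt{3 + 10} - 89\right)^{2} = \left(\sqrt{13} - 89\right)^{2} = \left(-89 + \sqrt{13}\right)^{2}$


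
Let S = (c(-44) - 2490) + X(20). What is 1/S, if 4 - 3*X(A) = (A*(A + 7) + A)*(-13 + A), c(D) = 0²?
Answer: -3/11386 ≈ -0.00026348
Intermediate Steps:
c(D) = 0
X(A) = 4/3 - (-13 + A)*(A + A*(7 + A))/3 (X(A) = 4/3 - (A*(A + 7) + A)*(-13 + A)/3 = 4/3 - (A*(7 + A) + A)*(-13 + A)/3 = 4/3 - (A + A*(7 + A))*(-13 + A)/3 = 4/3 - (-13 + A)*(A + A*(7 + A))/3)
S = -11386/3 (S = (0 - 2490) + (4/3 - ⅓*20³ + (5/3)*20² + (104/3)*20) = -2490 + (4/3 - ⅓*8000 + (5/3)*400 + 2080/3) = -2490 + (4/3 - 8000/3 + 2000/3 + 2080/3) = -2490 - 3916/3 = -11386/3 ≈ -3795.3)
1/S = 1/(-11386/3) = -3/11386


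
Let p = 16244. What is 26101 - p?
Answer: 9857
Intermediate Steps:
26101 - p = 26101 - 1*16244 = 26101 - 16244 = 9857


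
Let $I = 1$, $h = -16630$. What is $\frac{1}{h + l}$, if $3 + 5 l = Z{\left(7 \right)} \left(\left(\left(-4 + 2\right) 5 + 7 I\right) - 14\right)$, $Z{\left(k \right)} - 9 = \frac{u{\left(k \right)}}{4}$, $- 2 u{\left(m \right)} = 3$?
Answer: $- \frac{40}{666397} \approx -6.0024 \cdot 10^{-5}$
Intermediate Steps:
$u{\left(m \right)} = - \frac{3}{2}$ ($u{\left(m \right)} = \left(- \frac{1}{2}\right) 3 = - \frac{3}{2}$)
$Z{\left(k \right)} = \frac{69}{8}$ ($Z{\left(k \right)} = 9 - \frac{3}{2 \cdot 4} = 9 - \frac{3}{8} = \frac{69}{8}$)
$l = - \frac{1197}{40}$ ($l = - \frac{3}{5} + \frac{\frac{69}{8} \left(\left(\left(-4 + 2\right) 5 + 7 \cdot 1\right) - 14\right)}{5} = - \frac{3}{5} + \frac{\frac{69}{8} \left(\left(\left(-2\right) 5 + 7\right) - 14\right)}{5} = - \frac{3}{5} + \frac{\frac{69}{8} \left(\left(-10 + 7\right) - 14\right)}{5} = - \frac{3}{5} + \frac{\frac{69}{8} \left(-3 - 14\right)}{5} = - \frac{3}{5} + \frac{\frac{69}{8} \left(-17\right)}{5} = - \frac{3}{5} + \frac{1}{5} \left(- \frac{1173}{8}\right) = - \frac{3}{5} - \frac{1173}{40} = - \frac{1197}{40} \approx -29.925$)
$\frac{1}{h + l} = \frac{1}{-16630 - \frac{1197}{40}} = \frac{1}{- \frac{666397}{40}} = - \frac{40}{666397}$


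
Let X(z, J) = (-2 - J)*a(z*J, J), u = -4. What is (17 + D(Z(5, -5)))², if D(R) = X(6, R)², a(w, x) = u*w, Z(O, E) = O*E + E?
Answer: 165181782153830689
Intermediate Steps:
Z(O, E) = E + E*O (Z(O, E) = E*O + E = E + E*O)
a(w, x) = -4*w
X(z, J) = -4*J*z*(-2 - J) (X(z, J) = (-2 - J)*(-4*z*J) = (-2 - J)*(-4*J*z) = -4*J*z*(-2 - J))
D(R) = 576*R²*(2 + R)² (D(R) = (4*R*6*(2 + R))² = (24*R*(2 + R))² = 576*R²*(2 + R)²)
(17 + D(Z(5, -5)))² = (17 + 576*(-5*(1 + 5))²*(2 - 5*(1 + 5))²)² = (17 + 576*(-5*6)²*(2 - 5*6)²)² = (17 + 576*(-30)²*(2 - 30)²)² = (17 + 576*900*(-28)²)² = (17 + 576*900*784)² = (17 + 406425600)² = 406425617² = 165181782153830689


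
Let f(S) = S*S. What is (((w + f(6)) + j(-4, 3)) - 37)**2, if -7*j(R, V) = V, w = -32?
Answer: 54756/49 ≈ 1117.5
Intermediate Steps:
f(S) = S**2
j(R, V) = -V/7
(((w + f(6)) + j(-4, 3)) - 37)**2 = (((-32 + 6**2) - 1/7*3) - 37)**2 = (((-32 + 36) - 3/7) - 37)**2 = ((4 - 3/7) - 37)**2 = (25/7 - 37)**2 = (-234/7)**2 = 54756/49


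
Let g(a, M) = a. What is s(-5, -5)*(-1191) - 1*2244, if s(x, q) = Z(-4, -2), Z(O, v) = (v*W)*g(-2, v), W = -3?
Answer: 12048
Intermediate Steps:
Z(O, v) = 6*v (Z(O, v) = (v*(-3))*(-2) = -3*v*(-2) = 6*v)
s(x, q) = -12 (s(x, q) = 6*(-2) = -12)
s(-5, -5)*(-1191) - 1*2244 = -12*(-1191) - 1*2244 = 14292 - 2244 = 12048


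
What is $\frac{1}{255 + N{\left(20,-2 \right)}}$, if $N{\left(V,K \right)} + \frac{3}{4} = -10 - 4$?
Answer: $\frac{4}{961} \approx 0.0041623$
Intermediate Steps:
$N{\left(V,K \right)} = - \frac{59}{4}$ ($N{\left(V,K \right)} = - \frac{3}{4} - 14 = - \frac{59}{4}$)
$\frac{1}{255 + N{\left(20,-2 \right)}} = \frac{1}{255 - \frac{59}{4}} = \frac{1}{\frac{961}{4}} = \frac{4}{961}$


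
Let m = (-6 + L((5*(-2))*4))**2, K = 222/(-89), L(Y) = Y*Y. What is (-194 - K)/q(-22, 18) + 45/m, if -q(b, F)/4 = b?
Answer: -5413207043/2487478444 ≈ -2.1762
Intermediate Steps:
q(b, F) = -4*b
L(Y) = Y**2
K = -222/89 (K = 222*(-1/89) = -222/89 ≈ -2.4944)
m = 2540836 (m = (-6 + ((5*(-2))*4)**2)**2 = (-6 + (-10*4)**2)**2 = (-6 + (-40)**2)**2 = (-6 + 1600)**2 = 1594**2 = 2540836)
(-194 - K)/q(-22, 18) + 45/m = (-194 - 1*(-222/89))/((-4*(-22))) + 45/2540836 = (-194 + 222/89)/88 + 45*(1/2540836) = -17044/89*1/88 + 45/2540836 = -4261/1958 + 45/2540836 = -5413207043/2487478444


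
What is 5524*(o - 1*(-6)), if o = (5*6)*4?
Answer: 696024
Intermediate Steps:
o = 120 (o = 30*4 = 120)
5524*(o - 1*(-6)) = 5524*(120 - 1*(-6)) = 5524*(120 + 6) = 5524*126 = 696024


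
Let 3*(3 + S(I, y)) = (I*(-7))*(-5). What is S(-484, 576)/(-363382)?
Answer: 16949/1090146 ≈ 0.015547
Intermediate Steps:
S(I, y) = -3 + 35*I/3 (S(I, y) = -3 + ((I*(-7))*(-5))/3 = -3 + (-7*I*(-5))/3 = -3 + (35*I)/3 = -3 + 35*I/3)
S(-484, 576)/(-363382) = (-3 + (35/3)*(-484))/(-363382) = (-3 - 16940/3)*(-1/363382) = -16949/3*(-1/363382) = 16949/1090146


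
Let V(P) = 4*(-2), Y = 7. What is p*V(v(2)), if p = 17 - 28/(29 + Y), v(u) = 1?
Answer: -1168/9 ≈ -129.78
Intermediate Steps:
V(P) = -8
p = 146/9 (p = 17 - 28/(29 + 7) = 17 - 28/36 = 17 + (1/36)*(-28) = 17 - 7/9 = 146/9 ≈ 16.222)
p*V(v(2)) = (146/9)*(-8) = -1168/9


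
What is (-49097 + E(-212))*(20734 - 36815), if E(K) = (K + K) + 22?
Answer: 795993419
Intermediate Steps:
E(K) = 22 + 2*K (E(K) = 2*K + 22 = 22 + 2*K)
(-49097 + E(-212))*(20734 - 36815) = (-49097 + (22 + 2*(-212)))*(20734 - 36815) = (-49097 + (22 - 424))*(-16081) = (-49097 - 402)*(-16081) = -49499*(-16081) = 795993419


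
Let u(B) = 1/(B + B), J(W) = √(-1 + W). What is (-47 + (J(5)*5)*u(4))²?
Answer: 33489/16 ≈ 2093.1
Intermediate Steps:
u(B) = 1/(2*B)
(-47 + (J(5)*5)*u(4))² = (-47 + (√(-1 + 5)*5)*((½)/4))² = (-47 + (√4*5)*((½)*(¼)))² = (-47 + (2*5)*(⅛))² = (-47 + 10*(⅛))² = (-47 + 5/4)² = (-183/4)² = 33489/16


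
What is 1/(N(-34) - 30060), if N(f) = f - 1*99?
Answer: -1/30193 ≈ -3.3120e-5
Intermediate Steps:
N(f) = -99 + f (N(f) = f - 99 = -99 + f)
1/(N(-34) - 30060) = 1/((-99 - 34) - 30060) = 1/(-133 - 30060) = 1/(-30193) = -1/30193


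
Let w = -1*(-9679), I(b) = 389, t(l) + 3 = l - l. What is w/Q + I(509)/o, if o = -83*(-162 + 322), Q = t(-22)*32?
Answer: -125561/1245 ≈ -100.85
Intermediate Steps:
t(l) = -3 (t(l) = -3 + (l - l) = -3 + 0 = -3)
Q = -96 (Q = -3*32 = -96)
o = -13280 (o = -83*160 = -13280)
w = 9679
w/Q + I(509)/o = 9679/(-96) + 389/(-13280) = 9679*(-1/96) + 389*(-1/13280) = -9679/96 - 389/13280 = -125561/1245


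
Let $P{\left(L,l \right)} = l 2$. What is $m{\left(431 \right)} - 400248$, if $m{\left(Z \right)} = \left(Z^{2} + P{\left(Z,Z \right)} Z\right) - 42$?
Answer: $156993$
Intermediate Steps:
$P{\left(L,l \right)} = 2 l$
$m{\left(Z \right)} = -42 + 3 Z^{2}$ ($m{\left(Z \right)} = \left(Z^{2} + 2 Z Z\right) - 42 = \left(Z^{2} + 2 Z^{2}\right) - 42 = 3 Z^{2} - 42 = -42 + 3 Z^{2}$)
$m{\left(431 \right)} - 400248 = \left(-42 + 3 \cdot 431^{2}\right) - 400248 = \left(-42 + 3 \cdot 185761\right) - 400248 = \left(-42 + 557283\right) - 400248 = 557241 - 400248 = 156993$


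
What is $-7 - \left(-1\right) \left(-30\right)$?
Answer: $-37$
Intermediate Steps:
$-7 - \left(-1\right) \left(-30\right) = -7 - 30 = -37$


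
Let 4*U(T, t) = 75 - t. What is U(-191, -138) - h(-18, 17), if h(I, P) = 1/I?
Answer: 1919/36 ≈ 53.306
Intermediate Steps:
U(T, t) = 75/4 - t/4 (U(T, t) = (75 - t)/4 = 75/4 - t/4)
U(-191, -138) - h(-18, 17) = (75/4 - ¼*(-138)) - 1/(-18) = (75/4 + 69/2) - 1*(-1/18) = 213/4 + 1/18 = 1919/36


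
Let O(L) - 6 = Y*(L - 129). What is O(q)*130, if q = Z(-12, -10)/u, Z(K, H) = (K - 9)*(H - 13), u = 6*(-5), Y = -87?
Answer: 1641861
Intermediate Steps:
u = -30
Z(K, H) = (-13 + H)*(-9 + K) (Z(K, H) = (-9 + K)*(-13 + H) = (-13 + H)*(-9 + K))
q = -161/10 (q = (117 - 13*(-12) - 9*(-10) - 10*(-12))/(-30) = (117 + 156 + 90 + 120)*(-1/30) = 483*(-1/30) = -161/10 ≈ -16.100)
O(L) = 11229 - 87*L (O(L) = 6 - 87*(L - 129) = 6 - 87*(-129 + L) = 6 + (11223 - 87*L) = 11229 - 87*L)
O(q)*130 = (11229 - 87*(-161/10))*130 = (11229 + 14007/10)*130 = (126297/10)*130 = 1641861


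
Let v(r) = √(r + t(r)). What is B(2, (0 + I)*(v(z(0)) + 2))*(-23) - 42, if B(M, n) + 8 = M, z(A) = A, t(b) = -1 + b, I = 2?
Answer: 96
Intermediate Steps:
v(r) = √(-1 + 2*r) (v(r) = √(r + (-1 + r)) = √(-1 + 2*r))
B(M, n) = -8 + M
B(2, (0 + I)*(v(z(0)) + 2))*(-23) - 42 = (-8 + 2)*(-23) - 42 = -6*(-23) - 42 = 138 - 42 = 96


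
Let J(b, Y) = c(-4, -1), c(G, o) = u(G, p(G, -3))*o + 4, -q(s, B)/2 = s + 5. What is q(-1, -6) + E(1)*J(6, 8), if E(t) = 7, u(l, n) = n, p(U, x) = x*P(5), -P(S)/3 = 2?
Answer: -106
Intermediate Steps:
P(S) = -6 (P(S) = -3*2 = -6)
q(s, B) = -10 - 2*s (q(s, B) = -2*(s + 5) = -2*(5 + s) = -10 - 2*s)
p(U, x) = -6*x (p(U, x) = x*(-6) = -6*x)
c(G, o) = 4 + 18*o (c(G, o) = (-6*(-3))*o + 4 = 18*o + 4 = 4 + 18*o)
J(b, Y) = -14 (J(b, Y) = 4 + 18*(-1) = 4 - 18 = -14)
q(-1, -6) + E(1)*J(6, 8) = (-10 - 2*(-1)) + 7*(-14) = (-10 + 2) - 98 = -8 - 98 = -106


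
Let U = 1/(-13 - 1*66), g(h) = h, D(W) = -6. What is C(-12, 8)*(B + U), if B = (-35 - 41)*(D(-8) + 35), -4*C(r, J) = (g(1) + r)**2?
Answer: 21068157/316 ≈ 66671.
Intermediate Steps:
C(r, J) = -(1 + r)**2/4
B = -2204 (B = (-35 - 41)*(-6 + 35) = -76*29 = -2204)
U = -1/79 (U = 1/(-13 - 66) = 1/(-79) = -1/79 ≈ -0.012658)
C(-12, 8)*(B + U) = (-(1 - 12)**2/4)*(-2204 - 1/79) = -1/4*(-11)**2*(-174117/79) = -1/4*121*(-174117/79) = -121/4*(-174117/79) = 21068157/316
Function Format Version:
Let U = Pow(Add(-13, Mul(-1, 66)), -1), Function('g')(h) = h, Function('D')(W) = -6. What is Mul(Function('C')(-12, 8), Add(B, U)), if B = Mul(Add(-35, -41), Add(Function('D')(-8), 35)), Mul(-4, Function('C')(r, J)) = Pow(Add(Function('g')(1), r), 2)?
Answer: Rational(21068157, 316) ≈ 66671.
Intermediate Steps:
Function('C')(r, J) = Mul(Rational(-1, 4), Pow(Add(1, r), 2))
B = -2204 (B = Mul(Add(-35, -41), Add(-6, 35)) = Mul(-76, 29) = -2204)
U = Rational(-1, 79) (U = Pow(Add(-13, -66), -1) = Pow(-79, -1) = Rational(-1, 79) ≈ -0.012658)
Mul(Function('C')(-12, 8), Add(B, U)) = Mul(Mul(Rational(-1, 4), Pow(Add(1, -12), 2)), Add(-2204, Rational(-1, 79))) = Mul(Mul(Rational(-1, 4), Pow(-11, 2)), Rational(-174117, 79)) = Mul(Mul(Rational(-1, 4), 121), Rational(-174117, 79)) = Mul(Rational(-121, 4), Rational(-174117, 79)) = Rational(21068157, 316)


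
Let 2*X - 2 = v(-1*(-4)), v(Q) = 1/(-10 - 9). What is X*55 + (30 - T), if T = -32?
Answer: 4391/38 ≈ 115.55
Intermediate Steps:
v(Q) = -1/19 (v(Q) = 1/(-19) = -1/19)
X = 37/38 (X = 1 + (½)*(-1/19) = 1 - 1/38 = 37/38 ≈ 0.97368)
X*55 + (30 - T) = (37/38)*55 + (30 - 1*(-32)) = 2035/38 + (30 + 32) = 2035/38 + 62 = 4391/38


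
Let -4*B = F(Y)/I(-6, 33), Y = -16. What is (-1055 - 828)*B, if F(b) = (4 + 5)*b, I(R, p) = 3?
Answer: -22596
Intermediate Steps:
F(b) = 9*b
B = 12 (B = -9*(-16)/(4*3) = -(-36)/3 = -¼*(-48) = 12)
(-1055 - 828)*B = (-1055 - 828)*12 = -1883*12 = -22596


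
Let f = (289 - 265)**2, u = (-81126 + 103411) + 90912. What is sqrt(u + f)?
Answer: sqrt(113773) ≈ 337.30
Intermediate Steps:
u = 113197 (u = 22285 + 90912 = 113197)
f = 576 (f = 24**2 = 576)
sqrt(u + f) = sqrt(113197 + 576) = sqrt(113773)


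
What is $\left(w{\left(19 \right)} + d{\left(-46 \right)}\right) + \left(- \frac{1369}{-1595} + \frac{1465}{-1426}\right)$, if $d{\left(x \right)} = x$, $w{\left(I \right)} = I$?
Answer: $- \frac{61795171}{2274470} \approx -27.169$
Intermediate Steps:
$\left(w{\left(19 \right)} + d{\left(-46 \right)}\right) + \left(- \frac{1369}{-1595} + \frac{1465}{-1426}\right) = \left(19 - 46\right) + \left(- \frac{1369}{-1595} + \frac{1465}{-1426}\right) = -27 + \left(\left(-1369\right) \left(- \frac{1}{1595}\right) + 1465 \left(- \frac{1}{1426}\right)\right) = -27 + \left(\frac{1369}{1595} - \frac{1465}{1426}\right) = -27 - \frac{384481}{2274470} = - \frac{61795171}{2274470}$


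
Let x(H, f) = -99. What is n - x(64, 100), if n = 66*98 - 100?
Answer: 6467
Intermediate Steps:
n = 6368 (n = 6468 - 100 = 6368)
n - x(64, 100) = 6368 - 1*(-99) = 6368 + 99 = 6467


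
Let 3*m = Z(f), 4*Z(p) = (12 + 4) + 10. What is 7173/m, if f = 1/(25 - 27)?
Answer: 43038/13 ≈ 3310.6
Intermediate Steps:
f = -1/2 (f = 1/(-2) = -1/2 ≈ -0.50000)
Z(p) = 13/2 (Z(p) = ((12 + 4) + 10)/4 = (16 + 10)/4 = (1/4)*26 = 13/2)
m = 13/6 (m = (1/3)*(13/2) = 13/6 ≈ 2.1667)
7173/m = 7173/(13/6) = 7173*(6/13) = 43038/13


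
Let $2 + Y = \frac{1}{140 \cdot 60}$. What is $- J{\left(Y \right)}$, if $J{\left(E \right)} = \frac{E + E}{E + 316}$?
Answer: $\frac{33598}{2637601} \approx 0.012738$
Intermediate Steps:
$Y = - \frac{16799}{8400}$ ($Y = -2 + \frac{1}{140 \cdot 60} = -2 + \frac{1}{140} \cdot \frac{1}{60} = -2 + \frac{1}{8400} = - \frac{16799}{8400} \approx -1.9999$)
$J{\left(E \right)} = \frac{2 E}{316 + E}$
$- J{\left(Y \right)} = - \frac{2 \left(-16799\right)}{8400 \left(316 - \frac{16799}{8400}\right)} = - \frac{2 \left(-16799\right)}{8400 \cdot \frac{2637601}{8400}} = - \frac{2 \left(-16799\right) 8400}{8400 \cdot 2637601} = \left(-1\right) \left(- \frac{33598}{2637601}\right) = \frac{33598}{2637601}$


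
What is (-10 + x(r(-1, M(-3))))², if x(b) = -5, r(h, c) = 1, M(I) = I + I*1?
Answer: 225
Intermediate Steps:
M(I) = 2*I (M(I) = I + I = 2*I)
(-10 + x(r(-1, M(-3))))² = (-10 - 5)² = (-15)² = 225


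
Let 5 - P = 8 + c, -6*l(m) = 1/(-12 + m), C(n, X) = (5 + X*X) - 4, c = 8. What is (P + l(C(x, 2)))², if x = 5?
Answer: 212521/1764 ≈ 120.48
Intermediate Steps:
C(n, X) = 1 + X² (C(n, X) = (5 + X²) - 4 = 1 + X²)
l(m) = -1/(6*(-12 + m))
P = -11 (P = 5 - (8 + 8) = 5 - 1*16 = 5 - 16 = -11)
(P + l(C(x, 2)))² = (-11 - 1/(-72 + 6*(1 + 2²)))² = (-11 - 1/(-72 + 6*(1 + 4)))² = (-11 - 1/(-72 + 6*5))² = (-11 - 1/(-72 + 30))² = (-11 - 1/(-42))² = (-11 - 1*(-1/42))² = (-11 + 1/42)² = (-461/42)² = 212521/1764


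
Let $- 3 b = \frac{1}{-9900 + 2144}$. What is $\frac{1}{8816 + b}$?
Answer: $\frac{23268}{205130689} \approx 0.00011343$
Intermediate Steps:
$b = \frac{1}{23268}$ ($b = - \frac{1}{3 \left(-9900 + 2144\right)} = - \frac{1}{3 \left(-7756\right)} = \left(- \frac{1}{3}\right) \left(- \frac{1}{7756}\right) = \frac{1}{23268} \approx 4.2977 \cdot 10^{-5}$)
$\frac{1}{8816 + b} = \frac{1}{8816 + \frac{1}{23268}} = \frac{1}{\frac{205130689}{23268}} = \frac{23268}{205130689}$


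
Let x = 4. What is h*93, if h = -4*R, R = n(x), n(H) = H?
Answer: -1488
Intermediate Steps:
R = 4
h = -16 (h = -4*4 = -16)
h*93 = -16*93 = -1488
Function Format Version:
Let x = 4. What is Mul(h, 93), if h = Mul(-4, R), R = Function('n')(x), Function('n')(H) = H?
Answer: -1488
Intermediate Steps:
R = 4
h = -16 (h = Mul(-4, 4) = -16)
Mul(h, 93) = Mul(-16, 93) = -1488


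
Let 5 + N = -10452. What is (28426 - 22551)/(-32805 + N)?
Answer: -5875/43262 ≈ -0.13580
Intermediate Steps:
N = -10457 (N = -5 - 10452 = -10457)
(28426 - 22551)/(-32805 + N) = (28426 - 22551)/(-32805 - 10457) = 5875/(-43262) = 5875*(-1/43262) = -5875/43262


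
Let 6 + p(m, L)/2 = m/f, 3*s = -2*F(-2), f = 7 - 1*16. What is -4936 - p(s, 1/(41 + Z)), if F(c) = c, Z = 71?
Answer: -132940/27 ≈ -4923.7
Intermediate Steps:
f = -9 (f = 7 - 16 = -9)
s = 4/3 (s = (-2*(-2))/3 = (1/3)*4 = 4/3 ≈ 1.3333)
p(m, L) = -12 - 2*m/9 (p(m, L) = -12 + 2*(m/(-9)) = -12 + 2*(m*(-1/9)) = -12 + 2*(-m/9) = -12 - 2*m/9)
-4936 - p(s, 1/(41 + Z)) = -4936 - (-12 - 2/9*4/3) = -4936 - (-12 - 8/27) = -4936 - 1*(-332/27) = -4936 + 332/27 = -132940/27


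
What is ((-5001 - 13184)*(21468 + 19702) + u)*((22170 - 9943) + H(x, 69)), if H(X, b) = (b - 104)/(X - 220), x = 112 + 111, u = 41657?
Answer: -9144823541426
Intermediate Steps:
x = 223
H(X, b) = (-104 + b)/(-220 + X)
((-5001 - 13184)*(21468 + 19702) + u)*((22170 - 9943) + H(x, 69)) = ((-5001 - 13184)*(21468 + 19702) + 41657)*((22170 - 9943) + (-104 + 69)/(-220 + 223)) = (-18185*41170 + 41657)*(12227 - 35/3) = (-748676450 + 41657)*(12227 + (⅓)*(-35)) = -748634793*(12227 - 35/3) = -748634793*36646/3 = -9144823541426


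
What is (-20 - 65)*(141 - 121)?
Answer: -1700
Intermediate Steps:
(-20 - 65)*(141 - 121) = -85*20 = -1700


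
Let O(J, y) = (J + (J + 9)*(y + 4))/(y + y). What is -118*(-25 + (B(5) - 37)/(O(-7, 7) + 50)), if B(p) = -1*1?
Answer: 2172026/715 ≈ 3037.8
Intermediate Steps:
B(p) = -1
O(J, y) = (J + (4 + y)*(9 + J))/(2*y) (O(J, y) = (J + (9 + J)*(4 + y))/((2*y)) = (J + (4 + y)*(9 + J))*(1/(2*y)) = (J + (4 + y)*(9 + J))/(2*y))
-118*(-25 + (B(5) - 37)/(O(-7, 7) + 50)) = -118*(-25 + (-1 - 37)/((½)*(36 + 5*(-7) + 7*(9 - 7))/7 + 50)) = -118*(-25 - 38/((½)*(⅐)*(36 - 35 + 7*2) + 50)) = -118*(-25 - 38/((½)*(⅐)*(36 - 35 + 14) + 50)) = -118*(-25 - 38/((½)*(⅐)*15 + 50)) = -118*(-25 - 38/(15/14 + 50)) = -118*(-25 - 38/715/14) = -118*(-25 - 38*14/715) = -118*(-25 - 532/715) = -118*(-18407/715) = 2172026/715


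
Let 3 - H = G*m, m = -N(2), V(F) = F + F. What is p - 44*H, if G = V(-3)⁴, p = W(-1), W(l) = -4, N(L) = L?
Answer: -114184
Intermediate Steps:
V(F) = 2*F
m = -2 (m = -1*2 = -2)
p = -4
G = 1296 (G = (2*(-3))⁴ = (-6)⁴ = 1296)
H = 2595 (H = 3 - 1296*(-2) = 3 - 1*(-2592) = 3 + 2592 = 2595)
p - 44*H = -4 - 44*2595 = -4 - 114180 = -114184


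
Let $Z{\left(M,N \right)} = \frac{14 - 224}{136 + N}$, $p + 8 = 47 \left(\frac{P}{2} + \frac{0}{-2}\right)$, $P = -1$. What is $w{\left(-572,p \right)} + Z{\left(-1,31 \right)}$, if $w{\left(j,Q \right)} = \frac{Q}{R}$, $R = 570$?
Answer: $- \frac{83307}{63460} \approx -1.3127$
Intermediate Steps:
$p = - \frac{63}{2}$ ($p = -8 + 47 \left(- \frac{1}{2} + \frac{0}{-2}\right) = -8 + 47 \left(\left(-1\right) \frac{1}{2} + 0 \left(- \frac{1}{2}\right)\right) = -8 + 47 \left(- \frac{1}{2} + 0\right) = -8 + 47 \left(- \frac{1}{2}\right) = -8 - \frac{47}{2} = - \frac{63}{2} \approx -31.5$)
$w{\left(j,Q \right)} = \frac{Q}{570}$
$Z{\left(M,N \right)} = - \frac{210}{136 + N}$
$w{\left(-572,p \right)} + Z{\left(-1,31 \right)} = \frac{1}{570} \left(- \frac{63}{2}\right) - \frac{210}{136 + 31} = - \frac{21}{380} - \frac{210}{167} = - \frac{83307}{63460}$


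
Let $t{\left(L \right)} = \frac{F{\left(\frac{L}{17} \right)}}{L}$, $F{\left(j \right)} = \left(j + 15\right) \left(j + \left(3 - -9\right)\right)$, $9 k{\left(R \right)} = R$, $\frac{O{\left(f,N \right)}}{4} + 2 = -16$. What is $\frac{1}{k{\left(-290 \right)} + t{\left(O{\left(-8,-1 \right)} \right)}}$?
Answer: $- \frac{5202}{173659} \approx -0.029955$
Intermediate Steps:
$O{\left(f,N \right)} = -72$ ($O{\left(f,N \right)} = -8 + 4 \left(-16\right) = -8 - 64 = -72$)
$k{\left(R \right)} = \frac{R}{9}$
$F{\left(j \right)} = \left(12 + j\right) \left(15 + j\right)$ ($F{\left(j \right)} = \left(15 + j\right) \left(j + \left(3 + 9\right)\right) = \left(15 + j\right) \left(j + 12\right) = \left(15 + j\right) \left(12 + j\right) = \left(12 + j\right) \left(15 + j\right)$)
$t{\left(L \right)} = \frac{180 + \frac{L^{2}}{289} + \frac{27 L}{17}}{L}$ ($t{\left(L \right)} = \frac{180 + \left(\frac{L}{17}\right)^{2} + 27 \frac{L}{17}}{L} = \frac{180 + \frac{L^{2}}{289} + \frac{27 L}{17}}{L}$)
$\frac{1}{k{\left(-290 \right)} + t{\left(O{\left(-8,-1 \right)} \right)}} = \frac{1}{\frac{1}{9} \left(-290\right) + \left(\frac{27}{17} + \frac{180}{-72} + \frac{1}{289} \left(-72\right)\right)} = \frac{1}{- \frac{290}{9} + \left(\frac{27}{17} + 180 \left(- \frac{1}{72}\right) - \frac{72}{289}\right)} = \frac{1}{- \frac{290}{9} - \frac{671}{578}} = \frac{1}{- \frac{173659}{5202}} = - \frac{5202}{173659}$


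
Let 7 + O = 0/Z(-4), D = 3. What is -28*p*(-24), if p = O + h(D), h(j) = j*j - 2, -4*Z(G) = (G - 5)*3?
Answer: 0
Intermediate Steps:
Z(G) = 15/4 - 3*G/4 (Z(G) = -(G - 5)*3/4 = -(-5 + G)*3/4 = -(-15 + 3*G)/4 = 15/4 - 3*G/4)
h(j) = -2 + j² (h(j) = j² - 2 = -2 + j²)
O = -7 (O = -7 + 0/(15/4 - ¾*(-4)) = -7 + 0/(15/4 + 3) = -7 + 0/(27/4) = -7 + 0*(4/27) = -7 + 0 = -7)
p = 0 (p = -7 + (-2 + 3²) = -7 + (-2 + 9) = -7 + 7 = 0)
-28*p*(-24) = -28*0*(-24) = 0*(-24) = 0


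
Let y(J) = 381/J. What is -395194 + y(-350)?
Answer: -138318281/350 ≈ -3.9520e+5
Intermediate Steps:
-395194 + y(-350) = -395194 + 381/(-350) = -395194 + 381*(-1/350) = -395194 - 381/350 = -138318281/350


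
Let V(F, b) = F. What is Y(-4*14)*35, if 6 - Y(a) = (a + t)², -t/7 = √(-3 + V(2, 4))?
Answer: -107835 - 27440*I ≈ -1.0784e+5 - 27440.0*I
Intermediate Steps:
t = -7*I (t = -7*√(-3 + 2) = -7*I ≈ -7.0*I)
Y(a) = 6 - (a - 7*I)²
Y(-4*14)*35 = (6 - (-4*14 - 7*I)²)*35 = (6 - (-56 - 7*I)²)*35 = 210 - 35*(-56 - 7*I)²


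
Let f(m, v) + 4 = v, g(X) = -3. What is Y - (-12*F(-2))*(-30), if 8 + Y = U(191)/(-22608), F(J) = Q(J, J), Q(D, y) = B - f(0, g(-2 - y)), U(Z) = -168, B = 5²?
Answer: -10859369/942 ≈ -11528.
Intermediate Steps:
f(m, v) = -4 + v
B = 25
Q(D, y) = 32 (Q(D, y) = 25 - (-4 - 3) = 25 - 1*(-7) = 25 + 7 = 32)
F(J) = 32
Y = -7529/942 (Y = -8 - 168/(-22608) = -8 - 168*(-1/22608) = -8 + 7/942 = -7529/942 ≈ -7.9926)
Y - (-12*F(-2))*(-30) = -7529/942 - (-12*32)*(-30) = -7529/942 - (-384)*(-30) = -7529/942 - 1*11520 = -7529/942 - 11520 = -10859369/942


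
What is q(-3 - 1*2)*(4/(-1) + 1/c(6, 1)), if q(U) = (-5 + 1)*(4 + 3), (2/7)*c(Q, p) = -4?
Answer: 114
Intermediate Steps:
c(Q, p) = -14 (c(Q, p) = (7/2)*(-4) = -14)
q(U) = -28 (q(U) = -4*7 = -28)
q(-3 - 1*2)*(4/(-1) + 1/c(6, 1)) = -28*(4/(-1) + 1/(-14)) = -28*(4*(-1) + 1*(-1/14)) = -28*(-4 - 1/14) = -28*(-57/14) = 114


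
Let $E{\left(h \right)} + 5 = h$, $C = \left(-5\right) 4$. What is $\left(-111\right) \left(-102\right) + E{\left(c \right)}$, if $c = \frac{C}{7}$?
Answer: $\frac{79199}{7} \approx 11314.0$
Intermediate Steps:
$C = -20$
$c = - \frac{20}{7} \approx -2.8571$
$E{\left(h \right)} = -5 + h$
$\left(-111\right) \left(-102\right) + E{\left(c \right)} = \left(-111\right) \left(-102\right) - \frac{55}{7} = 11322 - \frac{55}{7} = \frac{79199}{7}$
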